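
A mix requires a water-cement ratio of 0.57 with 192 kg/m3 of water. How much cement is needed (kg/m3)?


Cement = water / (w/c)
= 192 / 0.57
= 336.8 kg/m3

336.8


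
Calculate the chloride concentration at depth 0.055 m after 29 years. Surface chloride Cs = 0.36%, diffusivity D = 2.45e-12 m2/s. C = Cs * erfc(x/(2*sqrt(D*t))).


t_seconds = 29 * 365.25 * 24 * 3600 = 915170400.0 s
arg = 0.055 / (2 * sqrt(2.45e-12 * 915170400.0))
= 0.5808
erfc(0.5808) = 0.4115
C = 0.36 * 0.4115 = 0.1481%

0.1481


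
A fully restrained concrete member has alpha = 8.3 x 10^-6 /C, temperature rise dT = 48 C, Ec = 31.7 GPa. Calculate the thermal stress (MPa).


sigma = alpha * dT * Ec
= 8.3e-6 * 48 * 31.7 * 1000
= 12.629 MPa

12.629


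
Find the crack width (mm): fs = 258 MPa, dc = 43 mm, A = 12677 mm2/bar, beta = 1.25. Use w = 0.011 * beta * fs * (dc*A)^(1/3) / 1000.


w = 0.011 * beta * fs * (dc * A)^(1/3) / 1000
= 0.011 * 1.25 * 258 * (43 * 12677)^(1/3) / 1000
= 0.29 mm

0.29


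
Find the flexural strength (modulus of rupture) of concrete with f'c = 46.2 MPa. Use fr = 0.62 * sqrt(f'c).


fr = 0.62 * sqrt(46.2)
= 4.214 MPa

4.214


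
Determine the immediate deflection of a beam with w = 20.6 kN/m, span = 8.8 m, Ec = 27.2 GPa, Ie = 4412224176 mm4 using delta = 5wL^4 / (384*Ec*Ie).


Convert: L = 8.8 m = 8800 mm, Ec = 27.2 GPa = 27200 MPa
delta = 5 * 20.6 * 8800^4 / (384 * 27200 * 4412224176)
= 13.4 mm

13.4


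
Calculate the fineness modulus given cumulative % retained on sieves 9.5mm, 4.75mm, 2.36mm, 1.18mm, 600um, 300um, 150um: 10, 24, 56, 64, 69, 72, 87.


FM = sum(cumulative % retained) / 100
= 382 / 100
= 3.82

3.82


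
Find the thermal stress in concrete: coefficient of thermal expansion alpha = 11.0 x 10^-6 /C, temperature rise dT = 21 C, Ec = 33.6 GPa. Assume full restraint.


sigma = alpha * dT * Ec
= 11.0e-6 * 21 * 33.6 * 1000
= 7.762 MPa

7.762


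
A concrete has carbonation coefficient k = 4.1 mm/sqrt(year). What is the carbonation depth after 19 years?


depth = k * sqrt(t)
= 4.1 * sqrt(19)
= 17.87 mm

17.87


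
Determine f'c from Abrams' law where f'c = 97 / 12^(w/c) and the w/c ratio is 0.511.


f'c = 97 / 12^0.511
= 97 / 3.56
= 27.25 MPa

27.25


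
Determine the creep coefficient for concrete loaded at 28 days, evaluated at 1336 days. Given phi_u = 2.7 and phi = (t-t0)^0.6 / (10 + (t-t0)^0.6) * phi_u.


dt = 1336 - 28 = 1308
phi = 1308^0.6 / (10 + 1308^0.6) * 2.7
= 2.379

2.379


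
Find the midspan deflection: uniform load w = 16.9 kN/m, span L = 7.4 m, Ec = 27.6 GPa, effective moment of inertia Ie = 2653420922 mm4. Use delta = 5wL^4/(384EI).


Convert: L = 7.4 m = 7400 mm, Ec = 27.6 GPa = 27600 MPa
delta = 5 * 16.9 * 7400^4 / (384 * 27600 * 2653420922)
= 9.01 mm

9.01


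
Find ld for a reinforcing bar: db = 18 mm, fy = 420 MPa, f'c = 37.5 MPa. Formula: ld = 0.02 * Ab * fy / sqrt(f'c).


Ab = pi * 18^2 / 4 = 254.469 mm2
ld = 0.02 * 254.469 * 420 / sqrt(37.5)
= 349.1 mm

349.1


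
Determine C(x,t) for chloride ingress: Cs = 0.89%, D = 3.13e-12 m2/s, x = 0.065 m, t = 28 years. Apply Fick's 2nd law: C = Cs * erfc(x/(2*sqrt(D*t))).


t_seconds = 28 * 365.25 * 24 * 3600 = 883612800.0 s
arg = 0.065 / (2 * sqrt(3.13e-12 * 883612800.0))
= 0.618
erfc(0.618) = 0.3821
C = 0.89 * 0.3821 = 0.3401%

0.3401


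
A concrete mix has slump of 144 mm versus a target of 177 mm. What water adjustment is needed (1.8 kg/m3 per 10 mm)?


Difference = 177 - 144 = 33 mm
Water adjustment = 33 * 1.8 / 10 = 5.9 kg/m3

5.9


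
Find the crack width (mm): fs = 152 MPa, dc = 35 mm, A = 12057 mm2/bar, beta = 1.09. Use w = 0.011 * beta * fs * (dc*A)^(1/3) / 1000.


w = 0.011 * beta * fs * (dc * A)^(1/3) / 1000
= 0.011 * 1.09 * 152 * (35 * 12057)^(1/3) / 1000
= 0.137 mm

0.137


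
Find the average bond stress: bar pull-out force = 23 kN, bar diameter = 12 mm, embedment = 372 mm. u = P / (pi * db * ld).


u = P / (pi * db * ld)
= 23 * 1000 / (pi * 12 * 372)
= 1.64 MPa

1.64


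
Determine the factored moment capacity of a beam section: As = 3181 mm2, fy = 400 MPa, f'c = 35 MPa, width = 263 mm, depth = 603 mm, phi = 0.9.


a = As * fy / (0.85 * f'c * b)
= 3181 * 400 / (0.85 * 35 * 263)
= 162.6226 mm
Mn = As * fy * (d - a/2) / 10^6
= 663.7967 kN-m
phi*Mn = 0.9 * 663.7967 = 597.42 kN-m

597.42


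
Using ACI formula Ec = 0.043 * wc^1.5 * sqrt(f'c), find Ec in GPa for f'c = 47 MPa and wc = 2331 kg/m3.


Ec = 0.043 * 2331^1.5 * sqrt(47) / 1000
= 33.18 GPa

33.18


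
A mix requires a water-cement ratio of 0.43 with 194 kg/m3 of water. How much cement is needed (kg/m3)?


Cement = water / (w/c)
= 194 / 0.43
= 451.2 kg/m3

451.2


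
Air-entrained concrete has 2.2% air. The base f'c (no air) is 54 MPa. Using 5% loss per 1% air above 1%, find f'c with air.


Strength loss = (2.2 - 1) * 5 = 6.0%
f'c = 54 * (1 - 6.0/100)
= 50.76 MPa

50.76


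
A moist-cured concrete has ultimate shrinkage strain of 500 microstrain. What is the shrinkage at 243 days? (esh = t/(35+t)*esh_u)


esh(243) = 243 / (35 + 243) * 500
= 243 / 278 * 500
= 437.1 microstrain

437.1


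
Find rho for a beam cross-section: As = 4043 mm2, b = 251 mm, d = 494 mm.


rho = As / (b * d)
= 4043 / (251 * 494)
= 0.0326

0.0326


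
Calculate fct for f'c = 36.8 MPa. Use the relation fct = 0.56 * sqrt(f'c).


fct = 0.56 * sqrt(36.8)
= 0.56 * 6.066
= 3.397 MPa

3.397


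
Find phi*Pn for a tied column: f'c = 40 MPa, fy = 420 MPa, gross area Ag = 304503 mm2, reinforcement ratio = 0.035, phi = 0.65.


Ast = rho * Ag = 0.035 * 304503 = 10657.605 mm2
phi*Pn = 0.65 * 0.80 * (0.85 * 40 * (304503 - 10657.605) + 420 * 10657.605) / 1000
= 7522.81 kN

7522.81


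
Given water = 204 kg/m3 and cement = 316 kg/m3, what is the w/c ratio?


w/c = water / cement
w/c = 204 / 316 = 0.646

0.646


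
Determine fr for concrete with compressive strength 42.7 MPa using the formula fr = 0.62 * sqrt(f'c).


fr = 0.62 * sqrt(42.7)
= 4.051 MPa

4.051


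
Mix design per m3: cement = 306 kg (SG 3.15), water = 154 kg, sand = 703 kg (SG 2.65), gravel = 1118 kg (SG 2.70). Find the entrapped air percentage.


Vol cement = 306 / (3.15 * 1000) = 0.097143 m3
Vol water = 154 / 1000 = 0.154 m3
Vol sand = 703 / (2.65 * 1000) = 0.265283 m3
Vol gravel = 1118 / (2.70 * 1000) = 0.414074 m3
Total solid + water volume = 0.9305 m3
Air = (1 - 0.9305) * 100 = 6.95%

6.95


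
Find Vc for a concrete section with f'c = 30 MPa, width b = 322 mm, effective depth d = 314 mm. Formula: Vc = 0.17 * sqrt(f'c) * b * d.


Vc = 0.17 * sqrt(30) * 322 * 314 / 1000
= 94.14 kN

94.14


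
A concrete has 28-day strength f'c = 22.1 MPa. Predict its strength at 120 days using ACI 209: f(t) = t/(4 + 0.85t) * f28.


f(120) = 120 / (4 + 0.85 * 120) * 22.1
= 120 / 106.0 * 22.1
= 25.02 MPa

25.02


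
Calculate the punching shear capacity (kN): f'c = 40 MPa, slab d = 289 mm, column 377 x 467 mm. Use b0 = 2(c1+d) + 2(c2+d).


b0 = 2*(377 + 289) + 2*(467 + 289) = 2844 mm
Vc = 0.33 * sqrt(40) * 2844 * 289 / 1000
= 1715.42 kN

1715.42


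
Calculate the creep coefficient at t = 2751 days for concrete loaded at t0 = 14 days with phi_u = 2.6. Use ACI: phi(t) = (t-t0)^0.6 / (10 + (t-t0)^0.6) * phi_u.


dt = 2751 - 14 = 2737
phi = 2737^0.6 / (10 + 2737^0.6) * 2.6
= 2.393

2.393


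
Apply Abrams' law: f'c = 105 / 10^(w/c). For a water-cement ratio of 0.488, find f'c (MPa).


f'c = 105 / 10^0.488
= 105 / 3.076
= 34.13 MPa

34.13


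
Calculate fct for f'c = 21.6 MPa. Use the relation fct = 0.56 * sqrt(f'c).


fct = 0.56 * sqrt(21.6)
= 0.56 * 4.648
= 2.603 MPa

2.603


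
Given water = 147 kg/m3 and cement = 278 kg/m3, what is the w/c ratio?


w/c = water / cement
w/c = 147 / 278 = 0.529

0.529


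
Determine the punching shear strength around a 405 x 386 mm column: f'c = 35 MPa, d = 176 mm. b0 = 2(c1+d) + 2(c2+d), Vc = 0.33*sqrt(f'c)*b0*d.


b0 = 2*(405 + 176) + 2*(386 + 176) = 2286 mm
Vc = 0.33 * sqrt(35) * 2286 * 176 / 1000
= 785.48 kN

785.48


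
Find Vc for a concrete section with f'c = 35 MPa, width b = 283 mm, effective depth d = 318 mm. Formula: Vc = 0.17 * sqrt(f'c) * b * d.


Vc = 0.17 * sqrt(35) * 283 * 318 / 1000
= 90.51 kN

90.51


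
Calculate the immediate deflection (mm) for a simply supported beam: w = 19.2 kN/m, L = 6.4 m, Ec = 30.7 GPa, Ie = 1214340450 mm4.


Convert: L = 6.4 m = 6400 mm, Ec = 30.7 GPa = 30700 MPa
delta = 5 * 19.2 * 6400^4 / (384 * 30700 * 1214340450)
= 11.25 mm

11.25


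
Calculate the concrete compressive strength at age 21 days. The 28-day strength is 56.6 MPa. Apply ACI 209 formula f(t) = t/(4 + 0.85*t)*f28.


f(21) = 21 / (4 + 0.85 * 21) * 56.6
= 21 / 21.85 * 56.6
= 54.4 MPa

54.4


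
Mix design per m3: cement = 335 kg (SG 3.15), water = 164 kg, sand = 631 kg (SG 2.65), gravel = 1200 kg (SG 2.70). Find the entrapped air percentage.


Vol cement = 335 / (3.15 * 1000) = 0.106349 m3
Vol water = 164 / 1000 = 0.164 m3
Vol sand = 631 / (2.65 * 1000) = 0.238113 m3
Vol gravel = 1200 / (2.70 * 1000) = 0.444444 m3
Total solid + water volume = 0.952907 m3
Air = (1 - 0.952907) * 100 = 4.71%

4.71


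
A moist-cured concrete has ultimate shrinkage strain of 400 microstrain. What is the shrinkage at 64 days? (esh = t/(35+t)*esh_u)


esh(64) = 64 / (35 + 64) * 400
= 64 / 99 * 400
= 258.6 microstrain

258.6


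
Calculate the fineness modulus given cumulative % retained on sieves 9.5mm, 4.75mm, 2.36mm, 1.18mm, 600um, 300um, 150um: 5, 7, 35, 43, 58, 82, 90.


FM = sum(cumulative % retained) / 100
= 320 / 100
= 3.2

3.2


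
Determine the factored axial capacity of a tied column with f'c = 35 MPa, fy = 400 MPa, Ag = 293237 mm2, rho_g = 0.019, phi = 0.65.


Ast = rho * Ag = 0.019 * 293237 = 5571.503 mm2
phi*Pn = 0.65 * 0.80 * (0.85 * 35 * (293237 - 5571.503) + 400 * 5571.503) / 1000
= 5609.06 kN

5609.06


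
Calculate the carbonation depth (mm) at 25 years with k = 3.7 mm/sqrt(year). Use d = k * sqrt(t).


depth = k * sqrt(t)
= 3.7 * sqrt(25)
= 18.5 mm

18.5


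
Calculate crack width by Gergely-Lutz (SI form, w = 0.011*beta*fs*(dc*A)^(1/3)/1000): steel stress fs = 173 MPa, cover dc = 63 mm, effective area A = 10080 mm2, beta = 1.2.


w = 0.011 * beta * fs * (dc * A)^(1/3) / 1000
= 0.011 * 1.2 * 173 * (63 * 10080)^(1/3) / 1000
= 0.196 mm

0.196


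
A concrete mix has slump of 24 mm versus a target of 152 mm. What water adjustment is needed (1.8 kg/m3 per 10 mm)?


Difference = 152 - 24 = 128 mm
Water adjustment = 128 * 1.8 / 10 = 23.0 kg/m3

23.0


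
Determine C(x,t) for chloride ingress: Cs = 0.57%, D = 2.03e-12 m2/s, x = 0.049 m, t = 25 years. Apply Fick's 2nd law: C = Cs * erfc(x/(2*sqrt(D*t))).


t_seconds = 25 * 365.25 * 24 * 3600 = 788940000.0 s
arg = 0.049 / (2 * sqrt(2.03e-12 * 788940000.0))
= 0.6122
erfc(0.6122) = 0.3866
C = 0.57 * 0.3866 = 0.2204%

0.2204


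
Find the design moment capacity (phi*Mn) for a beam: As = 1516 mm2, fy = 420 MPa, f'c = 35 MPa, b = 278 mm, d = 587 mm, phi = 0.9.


a = As * fy / (0.85 * f'c * b)
= 1516 * 420 / (0.85 * 35 * 278)
= 76.9869 mm
Mn = As * fy * (d - a/2) / 10^6
= 349.2451 kN-m
phi*Mn = 0.9 * 349.2451 = 314.32 kN-m

314.32


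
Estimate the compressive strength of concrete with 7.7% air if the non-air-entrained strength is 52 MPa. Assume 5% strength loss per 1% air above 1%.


Strength loss = (7.7 - 1) * 5 = 33.5%
f'c = 52 * (1 - 33.5/100)
= 34.58 MPa

34.58


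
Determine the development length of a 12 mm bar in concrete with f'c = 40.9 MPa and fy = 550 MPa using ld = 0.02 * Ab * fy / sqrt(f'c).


Ab = pi * 12^2 / 4 = 113.097 mm2
ld = 0.02 * 113.097 * 550 / sqrt(40.9)
= 194.5 mm

194.5


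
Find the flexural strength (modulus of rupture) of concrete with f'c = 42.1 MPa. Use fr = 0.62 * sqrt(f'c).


fr = 0.62 * sqrt(42.1)
= 4.023 MPa

4.023


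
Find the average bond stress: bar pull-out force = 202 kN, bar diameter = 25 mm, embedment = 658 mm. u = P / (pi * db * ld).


u = P / (pi * db * ld)
= 202 * 1000 / (pi * 25 * 658)
= 3.909 MPa

3.909


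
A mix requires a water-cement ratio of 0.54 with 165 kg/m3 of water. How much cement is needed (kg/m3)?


Cement = water / (w/c)
= 165 / 0.54
= 305.6 kg/m3

305.6


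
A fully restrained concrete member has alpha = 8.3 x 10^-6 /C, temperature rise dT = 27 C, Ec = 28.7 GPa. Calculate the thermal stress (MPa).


sigma = alpha * dT * Ec
= 8.3e-6 * 27 * 28.7 * 1000
= 6.432 MPa

6.432


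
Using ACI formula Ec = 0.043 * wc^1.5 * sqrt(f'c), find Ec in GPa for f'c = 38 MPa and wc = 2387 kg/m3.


Ec = 0.043 * 2387^1.5 * sqrt(38) / 1000
= 30.91 GPa

30.91


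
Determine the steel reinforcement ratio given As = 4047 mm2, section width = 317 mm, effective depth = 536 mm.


rho = As / (b * d)
= 4047 / (317 * 536)
= 0.0238

0.0238


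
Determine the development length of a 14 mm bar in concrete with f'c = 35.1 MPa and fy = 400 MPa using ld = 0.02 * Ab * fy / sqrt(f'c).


Ab = pi * 14^2 / 4 = 153.938 mm2
ld = 0.02 * 153.938 * 400 / sqrt(35.1)
= 207.9 mm

207.9


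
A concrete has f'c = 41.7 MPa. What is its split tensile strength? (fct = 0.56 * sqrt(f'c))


fct = 0.56 * sqrt(41.7)
= 0.56 * 6.458
= 3.616 MPa

3.616


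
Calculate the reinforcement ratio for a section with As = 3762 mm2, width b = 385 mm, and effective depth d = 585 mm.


rho = As / (b * d)
= 3762 / (385 * 585)
= 0.0167

0.0167


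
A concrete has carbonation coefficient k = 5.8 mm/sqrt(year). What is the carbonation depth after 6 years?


depth = k * sqrt(t)
= 5.8 * sqrt(6)
= 14.21 mm

14.21


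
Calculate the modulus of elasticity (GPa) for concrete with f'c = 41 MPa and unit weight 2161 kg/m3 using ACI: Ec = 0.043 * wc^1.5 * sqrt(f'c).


Ec = 0.043 * 2161^1.5 * sqrt(41) / 1000
= 27.66 GPa

27.66


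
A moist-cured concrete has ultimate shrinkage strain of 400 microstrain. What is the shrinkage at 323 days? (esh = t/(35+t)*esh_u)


esh(323) = 323 / (35 + 323) * 400
= 323 / 358 * 400
= 360.9 microstrain

360.9


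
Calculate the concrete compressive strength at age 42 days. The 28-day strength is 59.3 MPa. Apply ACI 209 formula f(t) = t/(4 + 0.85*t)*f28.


f(42) = 42 / (4 + 0.85 * 42) * 59.3
= 42 / 39.7 * 59.3
= 62.74 MPa

62.74


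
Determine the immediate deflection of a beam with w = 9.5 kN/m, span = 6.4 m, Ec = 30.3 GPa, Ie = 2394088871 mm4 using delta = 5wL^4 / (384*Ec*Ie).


Convert: L = 6.4 m = 6400 mm, Ec = 30.3 GPa = 30300 MPa
delta = 5 * 9.5 * 6400^4 / (384 * 30300 * 2394088871)
= 2.86 mm

2.86


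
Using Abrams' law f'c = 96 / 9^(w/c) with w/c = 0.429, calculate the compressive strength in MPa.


f'c = 96 / 9^0.429
= 96 / 2.567
= 37.4 MPa

37.4


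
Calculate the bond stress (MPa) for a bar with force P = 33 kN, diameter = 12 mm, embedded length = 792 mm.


u = P / (pi * db * ld)
= 33 * 1000 / (pi * 12 * 792)
= 1.105 MPa

1.105


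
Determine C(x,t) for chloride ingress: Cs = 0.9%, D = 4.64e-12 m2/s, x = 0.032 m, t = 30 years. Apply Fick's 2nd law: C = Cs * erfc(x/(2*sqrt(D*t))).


t_seconds = 30 * 365.25 * 24 * 3600 = 946728000.0 s
arg = 0.032 / (2 * sqrt(4.64e-12 * 946728000.0))
= 0.2414
erfc(0.2414) = 0.7328
C = 0.9 * 0.7328 = 0.6595%

0.6595


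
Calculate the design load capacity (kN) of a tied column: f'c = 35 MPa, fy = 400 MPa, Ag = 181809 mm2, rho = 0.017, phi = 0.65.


Ast = rho * Ag = 0.017 * 181809 = 3090.753 mm2
phi*Pn = 0.65 * 0.80 * (0.85 * 35 * (181809 - 3090.753) + 400 * 3090.753) / 1000
= 3407.65 kN

3407.65


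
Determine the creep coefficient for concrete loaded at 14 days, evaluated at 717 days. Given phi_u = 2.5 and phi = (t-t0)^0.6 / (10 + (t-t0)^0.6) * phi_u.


dt = 717 - 14 = 703
phi = 703^0.6 / (10 + 703^0.6) * 2.5
= 2.091

2.091


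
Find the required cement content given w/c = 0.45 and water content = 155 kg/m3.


Cement = water / (w/c)
= 155 / 0.45
= 344.4 kg/m3

344.4


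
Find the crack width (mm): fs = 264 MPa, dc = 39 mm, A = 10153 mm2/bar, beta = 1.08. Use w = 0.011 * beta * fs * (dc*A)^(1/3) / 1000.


w = 0.011 * beta * fs * (dc * A)^(1/3) / 1000
= 0.011 * 1.08 * 264 * (39 * 10153)^(1/3) / 1000
= 0.23 mm

0.23


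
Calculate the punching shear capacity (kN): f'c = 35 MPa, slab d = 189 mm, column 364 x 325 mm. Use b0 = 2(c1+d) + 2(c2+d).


b0 = 2*(364 + 189) + 2*(325 + 189) = 2134 mm
Vc = 0.33 * sqrt(35) * 2134 * 189 / 1000
= 787.42 kN

787.42


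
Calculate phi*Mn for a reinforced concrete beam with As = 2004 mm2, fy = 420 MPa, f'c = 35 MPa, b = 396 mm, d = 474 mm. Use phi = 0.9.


a = As * fy / (0.85 * f'c * b)
= 2004 * 420 / (0.85 * 35 * 396)
= 71.4439 mm
Mn = As * fy * (d - a/2) / 10^6
= 368.8899 kN-m
phi*Mn = 0.9 * 368.8899 = 332.0 kN-m

332.0


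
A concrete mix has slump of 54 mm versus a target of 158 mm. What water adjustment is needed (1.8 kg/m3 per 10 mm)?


Difference = 158 - 54 = 104 mm
Water adjustment = 104 * 1.8 / 10 = 18.7 kg/m3

18.7


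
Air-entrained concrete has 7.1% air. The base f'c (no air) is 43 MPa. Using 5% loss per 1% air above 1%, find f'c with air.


Strength loss = (7.1 - 1) * 5 = 30.5%
f'c = 43 * (1 - 30.5/100)
= 29.89 MPa

29.89


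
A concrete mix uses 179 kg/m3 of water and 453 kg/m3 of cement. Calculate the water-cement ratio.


w/c = water / cement
w/c = 179 / 453 = 0.395

0.395


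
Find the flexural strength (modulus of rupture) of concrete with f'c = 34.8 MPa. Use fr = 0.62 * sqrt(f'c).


fr = 0.62 * sqrt(34.8)
= 3.657 MPa

3.657


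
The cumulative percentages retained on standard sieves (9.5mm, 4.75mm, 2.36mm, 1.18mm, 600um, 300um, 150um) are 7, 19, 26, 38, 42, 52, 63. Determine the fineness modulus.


FM = sum(cumulative % retained) / 100
= 247 / 100
= 2.47

2.47


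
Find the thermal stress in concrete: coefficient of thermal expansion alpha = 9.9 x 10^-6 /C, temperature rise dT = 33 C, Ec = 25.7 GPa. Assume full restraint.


sigma = alpha * dT * Ec
= 9.9e-6 * 33 * 25.7 * 1000
= 8.396 MPa

8.396


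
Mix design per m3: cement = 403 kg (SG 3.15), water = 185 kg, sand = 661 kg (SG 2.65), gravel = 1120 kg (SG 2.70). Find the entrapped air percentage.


Vol cement = 403 / (3.15 * 1000) = 0.127937 m3
Vol water = 185 / 1000 = 0.185 m3
Vol sand = 661 / (2.65 * 1000) = 0.249434 m3
Vol gravel = 1120 / (2.70 * 1000) = 0.414815 m3
Total solid + water volume = 0.977185 m3
Air = (1 - 0.977185) * 100 = 2.28%

2.28


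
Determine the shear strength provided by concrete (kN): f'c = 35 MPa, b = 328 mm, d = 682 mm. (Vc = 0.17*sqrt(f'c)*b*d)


Vc = 0.17 * sqrt(35) * 328 * 682 / 1000
= 224.98 kN

224.98


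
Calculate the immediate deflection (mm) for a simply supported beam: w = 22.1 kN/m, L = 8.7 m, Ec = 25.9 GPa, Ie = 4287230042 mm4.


Convert: L = 8.7 m = 8700 mm, Ec = 25.9 GPa = 25900 MPa
delta = 5 * 22.1 * 8700^4 / (384 * 25900 * 4287230042)
= 14.85 mm

14.85


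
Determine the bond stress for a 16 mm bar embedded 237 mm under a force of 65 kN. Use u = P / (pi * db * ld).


u = P / (pi * db * ld)
= 65 * 1000 / (pi * 16 * 237)
= 5.456 MPa

5.456


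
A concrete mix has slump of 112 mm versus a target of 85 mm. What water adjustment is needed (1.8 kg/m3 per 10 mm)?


Difference = 85 - 112 = -27 mm
Water adjustment = -27 * 1.8 / 10 = -4.9 kg/m3

-4.9


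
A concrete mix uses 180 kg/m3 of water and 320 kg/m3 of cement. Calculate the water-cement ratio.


w/c = water / cement
w/c = 180 / 320 = 0.562

0.562


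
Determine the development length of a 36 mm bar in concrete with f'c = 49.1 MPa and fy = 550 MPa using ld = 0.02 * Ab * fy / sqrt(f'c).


Ab = pi * 36^2 / 4 = 1017.876 mm2
ld = 0.02 * 1017.876 * 550 / sqrt(49.1)
= 1597.9 mm

1597.9


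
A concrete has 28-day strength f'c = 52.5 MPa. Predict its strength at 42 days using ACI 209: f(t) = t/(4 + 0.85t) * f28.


f(42) = 42 / (4 + 0.85 * 42) * 52.5
= 42 / 39.7 * 52.5
= 55.54 MPa

55.54


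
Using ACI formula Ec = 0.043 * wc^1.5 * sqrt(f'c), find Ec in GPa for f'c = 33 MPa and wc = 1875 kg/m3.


Ec = 0.043 * 1875^1.5 * sqrt(33) / 1000
= 20.06 GPa

20.06


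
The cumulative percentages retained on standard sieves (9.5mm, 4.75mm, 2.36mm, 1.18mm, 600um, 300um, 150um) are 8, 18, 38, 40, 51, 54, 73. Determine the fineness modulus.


FM = sum(cumulative % retained) / 100
= 282 / 100
= 2.82

2.82


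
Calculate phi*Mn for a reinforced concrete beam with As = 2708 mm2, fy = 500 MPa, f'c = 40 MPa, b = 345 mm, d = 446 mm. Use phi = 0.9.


a = As * fy / (0.85 * f'c * b)
= 2708 * 500 / (0.85 * 40 * 345)
= 115.4305 mm
Mn = As * fy * (d - a/2) / 10^6
= 525.7375 kN-m
phi*Mn = 0.9 * 525.7375 = 473.16 kN-m

473.16


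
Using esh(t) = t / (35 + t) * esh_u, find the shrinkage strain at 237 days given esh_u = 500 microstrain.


esh(237) = 237 / (35 + 237) * 500
= 237 / 272 * 500
= 435.7 microstrain

435.7


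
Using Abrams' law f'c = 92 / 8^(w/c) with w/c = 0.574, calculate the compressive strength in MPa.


f'c = 92 / 8^0.574
= 92 / 3.299
= 27.89 MPa

27.89


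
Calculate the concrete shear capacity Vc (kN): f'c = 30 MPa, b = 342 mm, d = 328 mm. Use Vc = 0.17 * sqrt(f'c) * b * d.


Vc = 0.17 * sqrt(30) * 342 * 328 / 1000
= 104.45 kN

104.45


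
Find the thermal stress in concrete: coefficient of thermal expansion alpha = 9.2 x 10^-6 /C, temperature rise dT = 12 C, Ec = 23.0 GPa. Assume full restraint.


sigma = alpha * dT * Ec
= 9.2e-6 * 12 * 23.0 * 1000
= 2.539 MPa

2.539


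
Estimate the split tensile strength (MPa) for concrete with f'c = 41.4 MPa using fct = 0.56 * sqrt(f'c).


fct = 0.56 * sqrt(41.4)
= 0.56 * 6.434
= 3.603 MPa

3.603


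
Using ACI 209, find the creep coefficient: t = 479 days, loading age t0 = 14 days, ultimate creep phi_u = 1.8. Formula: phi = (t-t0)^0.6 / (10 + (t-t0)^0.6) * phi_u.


dt = 479 - 14 = 465
phi = 465^0.6 / (10 + 465^0.6) * 1.8
= 1.439

1.439


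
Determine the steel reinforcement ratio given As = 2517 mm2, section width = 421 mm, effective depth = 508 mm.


rho = As / (b * d)
= 2517 / (421 * 508)
= 0.0118

0.0118


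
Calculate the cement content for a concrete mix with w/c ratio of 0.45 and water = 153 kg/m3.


Cement = water / (w/c)
= 153 / 0.45
= 340.0 kg/m3

340.0


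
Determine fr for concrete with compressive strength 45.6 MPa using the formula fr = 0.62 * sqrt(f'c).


fr = 0.62 * sqrt(45.6)
= 4.187 MPa

4.187


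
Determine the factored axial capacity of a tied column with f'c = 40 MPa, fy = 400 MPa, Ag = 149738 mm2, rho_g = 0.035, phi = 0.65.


Ast = rho * Ag = 0.035 * 149738 = 5240.83 mm2
phi*Pn = 0.65 * 0.80 * (0.85 * 40 * (149738 - 5240.83) + 400 * 5240.83) / 1000
= 3644.8 kN

3644.8


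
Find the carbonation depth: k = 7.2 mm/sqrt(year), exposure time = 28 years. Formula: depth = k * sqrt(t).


depth = k * sqrt(t)
= 7.2 * sqrt(28)
= 38.1 mm

38.1


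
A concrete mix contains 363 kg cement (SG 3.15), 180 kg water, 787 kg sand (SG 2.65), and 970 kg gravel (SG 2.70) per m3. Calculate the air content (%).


Vol cement = 363 / (3.15 * 1000) = 0.115238 m3
Vol water = 180 / 1000 = 0.18 m3
Vol sand = 787 / (2.65 * 1000) = 0.296981 m3
Vol gravel = 970 / (2.70 * 1000) = 0.359259 m3
Total solid + water volume = 0.951478 m3
Air = (1 - 0.951478) * 100 = 4.85%

4.85


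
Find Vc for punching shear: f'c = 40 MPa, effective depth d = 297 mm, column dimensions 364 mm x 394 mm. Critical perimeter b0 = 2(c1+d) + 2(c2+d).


b0 = 2*(364 + 297) + 2*(394 + 297) = 2704 mm
Vc = 0.33 * sqrt(40) * 2704 * 297 / 1000
= 1676.13 kN

1676.13


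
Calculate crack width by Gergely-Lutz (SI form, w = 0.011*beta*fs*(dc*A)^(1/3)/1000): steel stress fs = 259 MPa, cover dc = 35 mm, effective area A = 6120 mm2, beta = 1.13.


w = 0.011 * beta * fs * (dc * A)^(1/3) / 1000
= 0.011 * 1.13 * 259 * (35 * 6120)^(1/3) / 1000
= 0.193 mm

0.193


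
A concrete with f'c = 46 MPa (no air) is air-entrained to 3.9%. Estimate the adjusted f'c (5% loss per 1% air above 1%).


Strength loss = (3.9 - 1) * 5 = 14.5%
f'c = 46 * (1 - 14.5/100)
= 39.33 MPa

39.33


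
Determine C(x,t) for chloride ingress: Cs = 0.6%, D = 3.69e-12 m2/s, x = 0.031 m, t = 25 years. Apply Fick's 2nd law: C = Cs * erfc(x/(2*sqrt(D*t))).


t_seconds = 25 * 365.25 * 24 * 3600 = 788940000.0 s
arg = 0.031 / (2 * sqrt(3.69e-12 * 788940000.0))
= 0.2873
erfc(0.2873) = 0.6845
C = 0.6 * 0.6845 = 0.4107%

0.4107


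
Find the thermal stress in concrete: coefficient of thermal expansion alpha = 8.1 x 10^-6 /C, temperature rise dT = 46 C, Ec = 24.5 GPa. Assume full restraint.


sigma = alpha * dT * Ec
= 8.1e-6 * 46 * 24.5 * 1000
= 9.129 MPa

9.129


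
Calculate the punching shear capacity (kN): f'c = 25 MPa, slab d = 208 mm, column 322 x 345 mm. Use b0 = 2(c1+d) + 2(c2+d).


b0 = 2*(322 + 208) + 2*(345 + 208) = 2166 mm
Vc = 0.33 * sqrt(25) * 2166 * 208 / 1000
= 743.37 kN

743.37


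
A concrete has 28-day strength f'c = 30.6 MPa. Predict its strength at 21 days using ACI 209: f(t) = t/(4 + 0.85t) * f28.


f(21) = 21 / (4 + 0.85 * 21) * 30.6
= 21 / 21.85 * 30.6
= 29.41 MPa

29.41


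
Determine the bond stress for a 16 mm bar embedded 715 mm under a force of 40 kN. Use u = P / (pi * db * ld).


u = P / (pi * db * ld)
= 40 * 1000 / (pi * 16 * 715)
= 1.113 MPa

1.113


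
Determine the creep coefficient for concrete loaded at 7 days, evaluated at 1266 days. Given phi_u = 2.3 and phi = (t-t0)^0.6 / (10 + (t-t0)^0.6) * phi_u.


dt = 1266 - 7 = 1259
phi = 1259^0.6 / (10 + 1259^0.6) * 2.3
= 2.021

2.021


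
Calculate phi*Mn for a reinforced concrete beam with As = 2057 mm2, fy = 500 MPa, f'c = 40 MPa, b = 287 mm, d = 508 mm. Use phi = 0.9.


a = As * fy / (0.85 * f'c * b)
= 2057 * 500 / (0.85 * 40 * 287)
= 105.4007 mm
Mn = As * fy * (d - a/2) / 10^6
= 468.2757 kN-m
phi*Mn = 0.9 * 468.2757 = 421.45 kN-m

421.45


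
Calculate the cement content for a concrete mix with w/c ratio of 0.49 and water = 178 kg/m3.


Cement = water / (w/c)
= 178 / 0.49
= 363.3 kg/m3

363.3


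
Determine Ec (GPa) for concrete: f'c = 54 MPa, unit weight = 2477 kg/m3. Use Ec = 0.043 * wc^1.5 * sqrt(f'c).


Ec = 0.043 * 2477^1.5 * sqrt(54) / 1000
= 38.95 GPa

38.95


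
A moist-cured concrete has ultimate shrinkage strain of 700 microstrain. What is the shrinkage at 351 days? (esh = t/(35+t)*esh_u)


esh(351) = 351 / (35 + 351) * 700
= 351 / 386 * 700
= 636.5 microstrain

636.5


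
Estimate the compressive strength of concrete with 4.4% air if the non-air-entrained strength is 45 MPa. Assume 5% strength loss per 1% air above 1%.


Strength loss = (4.4 - 1) * 5 = 17.0%
f'c = 45 * (1 - 17.0/100)
= 37.35 MPa

37.35


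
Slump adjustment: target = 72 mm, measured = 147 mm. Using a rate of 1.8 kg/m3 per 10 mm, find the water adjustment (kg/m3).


Difference = 72 - 147 = -75 mm
Water adjustment = -75 * 1.8 / 10 = -13.5 kg/m3

-13.5


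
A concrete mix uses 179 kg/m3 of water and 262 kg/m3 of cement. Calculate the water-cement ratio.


w/c = water / cement
w/c = 179 / 262 = 0.683

0.683


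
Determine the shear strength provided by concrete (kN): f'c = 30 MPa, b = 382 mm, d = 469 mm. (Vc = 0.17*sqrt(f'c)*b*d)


Vc = 0.17 * sqrt(30) * 382 * 469 / 1000
= 166.82 kN

166.82


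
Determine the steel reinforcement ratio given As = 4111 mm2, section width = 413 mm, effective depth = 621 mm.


rho = As / (b * d)
= 4111 / (413 * 621)
= 0.016

0.016


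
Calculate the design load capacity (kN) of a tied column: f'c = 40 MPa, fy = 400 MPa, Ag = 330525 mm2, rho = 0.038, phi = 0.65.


Ast = rho * Ag = 0.038 * 330525 = 12559.95 mm2
phi*Pn = 0.65 * 0.80 * (0.85 * 40 * (330525 - 12559.95) + 400 * 12559.95) / 1000
= 8234.09 kN

8234.09


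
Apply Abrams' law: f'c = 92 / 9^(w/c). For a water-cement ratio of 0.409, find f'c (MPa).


f'c = 92 / 9^0.409
= 92 / 2.456
= 37.45 MPa

37.45


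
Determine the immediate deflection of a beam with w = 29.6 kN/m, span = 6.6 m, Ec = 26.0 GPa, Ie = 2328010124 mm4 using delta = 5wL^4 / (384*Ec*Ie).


Convert: L = 6.6 m = 6600 mm, Ec = 26.0 GPa = 26000 MPa
delta = 5 * 29.6 * 6600^4 / (384 * 26000 * 2328010124)
= 12.08 mm

12.08


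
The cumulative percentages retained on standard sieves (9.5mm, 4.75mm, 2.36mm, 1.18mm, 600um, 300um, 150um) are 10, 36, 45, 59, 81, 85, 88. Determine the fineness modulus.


FM = sum(cumulative % retained) / 100
= 404 / 100
= 4.04

4.04


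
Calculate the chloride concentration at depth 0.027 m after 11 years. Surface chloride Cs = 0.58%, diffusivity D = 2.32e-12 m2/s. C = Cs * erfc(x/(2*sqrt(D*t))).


t_seconds = 11 * 365.25 * 24 * 3600 = 347133600.0 s
arg = 0.027 / (2 * sqrt(2.32e-12 * 347133600.0))
= 0.4757
erfc(0.4757) = 0.5011
C = 0.58 * 0.5011 = 0.2906%

0.2906


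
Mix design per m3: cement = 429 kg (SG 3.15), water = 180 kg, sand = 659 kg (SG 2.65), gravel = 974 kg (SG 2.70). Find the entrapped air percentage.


Vol cement = 429 / (3.15 * 1000) = 0.13619 m3
Vol water = 180 / 1000 = 0.18 m3
Vol sand = 659 / (2.65 * 1000) = 0.248679 m3
Vol gravel = 974 / (2.70 * 1000) = 0.360741 m3
Total solid + water volume = 0.92561 m3
Air = (1 - 0.92561) * 100 = 7.44%

7.44


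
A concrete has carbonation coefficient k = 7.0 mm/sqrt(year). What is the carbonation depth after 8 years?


depth = k * sqrt(t)
= 7.0 * sqrt(8)
= 19.8 mm

19.8


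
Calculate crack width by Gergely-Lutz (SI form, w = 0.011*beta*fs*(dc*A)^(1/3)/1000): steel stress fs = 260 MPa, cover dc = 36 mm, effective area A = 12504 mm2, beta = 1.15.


w = 0.011 * beta * fs * (dc * A)^(1/3) / 1000
= 0.011 * 1.15 * 260 * (36 * 12504)^(1/3) / 1000
= 0.252 mm

0.252


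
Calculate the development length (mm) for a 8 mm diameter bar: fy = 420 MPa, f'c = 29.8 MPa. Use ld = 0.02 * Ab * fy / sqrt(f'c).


Ab = pi * 8^2 / 4 = 50.265 mm2
ld = 0.02 * 50.265 * 420 / sqrt(29.8)
= 77.3 mm

77.3


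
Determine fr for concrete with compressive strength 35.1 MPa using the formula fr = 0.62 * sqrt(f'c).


fr = 0.62 * sqrt(35.1)
= 3.673 MPa

3.673


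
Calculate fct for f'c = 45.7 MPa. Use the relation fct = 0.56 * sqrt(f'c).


fct = 0.56 * sqrt(45.7)
= 0.56 * 6.76
= 3.786 MPa

3.786


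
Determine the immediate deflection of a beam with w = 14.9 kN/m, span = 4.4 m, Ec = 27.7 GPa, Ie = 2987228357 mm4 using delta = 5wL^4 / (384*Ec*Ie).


Convert: L = 4.4 m = 4400 mm, Ec = 27.7 GPa = 27700 MPa
delta = 5 * 14.9 * 4400^4 / (384 * 27700 * 2987228357)
= 0.88 mm

0.88


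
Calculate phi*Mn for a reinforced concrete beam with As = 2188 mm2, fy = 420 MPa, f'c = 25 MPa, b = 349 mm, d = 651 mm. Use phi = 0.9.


a = As * fy / (0.85 * f'c * b)
= 2188 * 420 / (0.85 * 25 * 349)
= 123.9117 mm
Mn = As * fy * (d - a/2) / 10^6
= 541.308 kN-m
phi*Mn = 0.9 * 541.308 = 487.18 kN-m

487.18


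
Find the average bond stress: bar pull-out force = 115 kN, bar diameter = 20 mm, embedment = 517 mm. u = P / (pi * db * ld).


u = P / (pi * db * ld)
= 115 * 1000 / (pi * 20 * 517)
= 3.54 MPa

3.54


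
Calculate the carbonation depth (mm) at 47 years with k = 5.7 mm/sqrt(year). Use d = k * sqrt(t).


depth = k * sqrt(t)
= 5.7 * sqrt(47)
= 39.08 mm

39.08


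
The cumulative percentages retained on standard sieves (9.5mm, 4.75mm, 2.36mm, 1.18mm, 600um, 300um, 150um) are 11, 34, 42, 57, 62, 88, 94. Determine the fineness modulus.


FM = sum(cumulative % retained) / 100
= 388 / 100
= 3.88

3.88


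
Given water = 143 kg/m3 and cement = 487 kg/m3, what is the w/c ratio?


w/c = water / cement
w/c = 143 / 487 = 0.294

0.294


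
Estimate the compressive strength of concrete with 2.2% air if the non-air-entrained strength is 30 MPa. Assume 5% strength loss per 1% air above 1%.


Strength loss = (2.2 - 1) * 5 = 6.0%
f'c = 30 * (1 - 6.0/100)
= 28.2 MPa

28.2


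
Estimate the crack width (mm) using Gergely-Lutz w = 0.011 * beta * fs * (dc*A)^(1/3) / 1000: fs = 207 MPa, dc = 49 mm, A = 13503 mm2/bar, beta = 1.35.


w = 0.011 * beta * fs * (dc * A)^(1/3) / 1000
= 0.011 * 1.35 * 207 * (49 * 13503)^(1/3) / 1000
= 0.268 mm

0.268


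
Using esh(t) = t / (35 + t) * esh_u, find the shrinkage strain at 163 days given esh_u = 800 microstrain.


esh(163) = 163 / (35 + 163) * 800
= 163 / 198 * 800
= 658.6 microstrain

658.6


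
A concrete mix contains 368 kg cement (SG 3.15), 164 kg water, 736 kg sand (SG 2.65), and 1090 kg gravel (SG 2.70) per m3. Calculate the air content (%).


Vol cement = 368 / (3.15 * 1000) = 0.116825 m3
Vol water = 164 / 1000 = 0.164 m3
Vol sand = 736 / (2.65 * 1000) = 0.277736 m3
Vol gravel = 1090 / (2.70 * 1000) = 0.403704 m3
Total solid + water volume = 0.962265 m3
Air = (1 - 0.962265) * 100 = 3.77%

3.77


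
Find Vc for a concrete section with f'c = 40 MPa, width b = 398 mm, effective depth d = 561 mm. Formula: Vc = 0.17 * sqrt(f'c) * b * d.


Vc = 0.17 * sqrt(40) * 398 * 561 / 1000
= 240.06 kN

240.06


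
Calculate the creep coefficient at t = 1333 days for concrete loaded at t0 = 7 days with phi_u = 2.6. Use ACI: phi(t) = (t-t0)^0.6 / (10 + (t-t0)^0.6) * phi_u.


dt = 1333 - 7 = 1326
phi = 1326^0.6 / (10 + 1326^0.6) * 2.6
= 2.293

2.293


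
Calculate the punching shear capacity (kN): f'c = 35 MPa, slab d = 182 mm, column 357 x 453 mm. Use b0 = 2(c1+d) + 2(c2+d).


b0 = 2*(357 + 182) + 2*(453 + 182) = 2348 mm
Vc = 0.33 * sqrt(35) * 2348 * 182 / 1000
= 834.29 kN

834.29


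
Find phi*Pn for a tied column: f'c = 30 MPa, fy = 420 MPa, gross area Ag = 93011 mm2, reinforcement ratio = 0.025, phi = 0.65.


Ast = rho * Ag = 0.025 * 93011 = 2325.275 mm2
phi*Pn = 0.65 * 0.80 * (0.85 * 30 * (93011 - 2325.275) + 420 * 2325.275) / 1000
= 1710.33 kN

1710.33


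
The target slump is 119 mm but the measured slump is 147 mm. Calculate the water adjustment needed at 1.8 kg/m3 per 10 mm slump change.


Difference = 119 - 147 = -28 mm
Water adjustment = -28 * 1.8 / 10 = -5.0 kg/m3

-5.0


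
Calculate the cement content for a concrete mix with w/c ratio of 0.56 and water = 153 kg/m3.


Cement = water / (w/c)
= 153 / 0.56
= 273.2 kg/m3

273.2


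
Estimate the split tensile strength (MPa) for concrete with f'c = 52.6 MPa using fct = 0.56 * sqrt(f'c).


fct = 0.56 * sqrt(52.6)
= 0.56 * 7.253
= 4.061 MPa

4.061


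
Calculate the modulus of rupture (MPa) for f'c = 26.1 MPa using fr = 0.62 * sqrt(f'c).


fr = 0.62 * sqrt(26.1)
= 3.167 MPa

3.167


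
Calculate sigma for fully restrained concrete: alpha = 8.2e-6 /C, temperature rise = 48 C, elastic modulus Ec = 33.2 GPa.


sigma = alpha * dT * Ec
= 8.2e-6 * 48 * 33.2 * 1000
= 13.068 MPa

13.068


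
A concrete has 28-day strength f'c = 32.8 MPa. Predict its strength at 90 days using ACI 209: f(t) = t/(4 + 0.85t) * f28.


f(90) = 90 / (4 + 0.85 * 90) * 32.8
= 90 / 80.5 * 32.8
= 36.67 MPa

36.67


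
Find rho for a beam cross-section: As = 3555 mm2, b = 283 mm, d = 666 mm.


rho = As / (b * d)
= 3555 / (283 * 666)
= 0.0189

0.0189


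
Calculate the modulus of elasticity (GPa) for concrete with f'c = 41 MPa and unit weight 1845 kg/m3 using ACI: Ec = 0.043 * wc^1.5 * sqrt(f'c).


Ec = 0.043 * 1845^1.5 * sqrt(41) / 1000
= 21.82 GPa

21.82


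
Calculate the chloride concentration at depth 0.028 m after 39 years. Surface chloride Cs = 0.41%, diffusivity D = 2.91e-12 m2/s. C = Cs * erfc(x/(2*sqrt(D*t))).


t_seconds = 39 * 365.25 * 24 * 3600 = 1230746400.0 s
arg = 0.028 / (2 * sqrt(2.91e-12 * 1230746400.0))
= 0.2339
erfc(0.2339) = 0.7408
C = 0.41 * 0.7408 = 0.3037%

0.3037


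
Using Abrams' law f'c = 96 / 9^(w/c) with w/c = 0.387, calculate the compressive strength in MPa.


f'c = 96 / 9^0.387
= 96 / 2.34
= 41.02 MPa

41.02


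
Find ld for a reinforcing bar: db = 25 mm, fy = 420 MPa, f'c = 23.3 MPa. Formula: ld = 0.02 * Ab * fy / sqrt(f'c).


Ab = pi * 25^2 / 4 = 490.874 mm2
ld = 0.02 * 490.874 * 420 / sqrt(23.3)
= 854.2 mm

854.2


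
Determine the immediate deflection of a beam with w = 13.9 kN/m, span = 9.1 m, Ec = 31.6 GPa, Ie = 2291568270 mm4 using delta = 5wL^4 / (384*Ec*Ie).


Convert: L = 9.1 m = 9100 mm, Ec = 31.6 GPa = 31600 MPa
delta = 5 * 13.9 * 9100^4 / (384 * 31600 * 2291568270)
= 17.14 mm

17.14


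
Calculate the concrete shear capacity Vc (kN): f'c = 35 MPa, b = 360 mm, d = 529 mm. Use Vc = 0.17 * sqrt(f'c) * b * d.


Vc = 0.17 * sqrt(35) * 360 * 529 / 1000
= 191.53 kN

191.53


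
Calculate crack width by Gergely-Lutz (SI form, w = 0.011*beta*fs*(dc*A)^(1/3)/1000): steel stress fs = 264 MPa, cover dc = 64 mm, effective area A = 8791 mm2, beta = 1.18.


w = 0.011 * beta * fs * (dc * A)^(1/3) / 1000
= 0.011 * 1.18 * 264 * (64 * 8791)^(1/3) / 1000
= 0.283 mm

0.283


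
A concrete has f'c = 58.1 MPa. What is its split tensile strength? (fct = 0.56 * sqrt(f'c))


fct = 0.56 * sqrt(58.1)
= 0.56 * 7.622
= 4.269 MPa

4.269


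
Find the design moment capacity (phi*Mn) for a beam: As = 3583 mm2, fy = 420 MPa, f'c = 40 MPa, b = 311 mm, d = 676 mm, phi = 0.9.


a = As * fy / (0.85 * f'c * b)
= 3583 * 420 / (0.85 * 40 * 311)
= 142.317 mm
Mn = As * fy * (d - a/2) / 10^6
= 910.2018 kN-m
phi*Mn = 0.9 * 910.2018 = 819.18 kN-m

819.18


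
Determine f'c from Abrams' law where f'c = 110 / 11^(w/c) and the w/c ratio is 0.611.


f'c = 110 / 11^0.611
= 110 / 4.328
= 25.42 MPa

25.42


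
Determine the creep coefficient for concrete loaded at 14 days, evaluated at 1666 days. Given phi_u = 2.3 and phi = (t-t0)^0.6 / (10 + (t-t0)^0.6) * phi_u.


dt = 1666 - 14 = 1652
phi = 1652^0.6 / (10 + 1652^0.6) * 2.3
= 2.059

2.059


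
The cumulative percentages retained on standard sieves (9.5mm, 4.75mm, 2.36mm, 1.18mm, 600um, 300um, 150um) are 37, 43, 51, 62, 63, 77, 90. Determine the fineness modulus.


FM = sum(cumulative % retained) / 100
= 423 / 100
= 4.23

4.23


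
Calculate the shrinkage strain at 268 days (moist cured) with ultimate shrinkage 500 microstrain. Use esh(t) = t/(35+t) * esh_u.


esh(268) = 268 / (35 + 268) * 500
= 268 / 303 * 500
= 442.2 microstrain

442.2


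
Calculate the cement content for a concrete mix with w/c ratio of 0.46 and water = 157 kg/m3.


Cement = water / (w/c)
= 157 / 0.46
= 341.3 kg/m3

341.3


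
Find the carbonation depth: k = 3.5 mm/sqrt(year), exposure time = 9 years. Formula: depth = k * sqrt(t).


depth = k * sqrt(t)
= 3.5 * sqrt(9)
= 10.5 mm

10.5


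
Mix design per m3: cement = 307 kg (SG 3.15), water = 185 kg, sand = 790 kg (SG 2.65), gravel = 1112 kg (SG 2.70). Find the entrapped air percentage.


Vol cement = 307 / (3.15 * 1000) = 0.09746 m3
Vol water = 185 / 1000 = 0.185 m3
Vol sand = 790 / (2.65 * 1000) = 0.298113 m3
Vol gravel = 1112 / (2.70 * 1000) = 0.411852 m3
Total solid + water volume = 0.992425 m3
Air = (1 - 0.992425) * 100 = 0.76%

0.76


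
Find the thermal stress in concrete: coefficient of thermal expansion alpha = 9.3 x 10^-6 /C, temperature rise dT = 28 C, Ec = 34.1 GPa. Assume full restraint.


sigma = alpha * dT * Ec
= 9.3e-6 * 28 * 34.1 * 1000
= 8.88 MPa

8.88


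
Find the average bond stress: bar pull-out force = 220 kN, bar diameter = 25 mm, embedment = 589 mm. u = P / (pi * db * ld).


u = P / (pi * db * ld)
= 220 * 1000 / (pi * 25 * 589)
= 4.756 MPa

4.756


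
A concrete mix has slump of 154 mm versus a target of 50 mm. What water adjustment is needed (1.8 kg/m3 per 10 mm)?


Difference = 50 - 154 = -104 mm
Water adjustment = -104 * 1.8 / 10 = -18.7 kg/m3

-18.7


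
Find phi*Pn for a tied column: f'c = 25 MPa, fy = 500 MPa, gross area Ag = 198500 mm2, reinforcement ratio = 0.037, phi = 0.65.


Ast = rho * Ag = 0.037 * 198500 = 7344.5 mm2
phi*Pn = 0.65 * 0.80 * (0.85 * 25 * (198500 - 7344.5) + 500 * 7344.5) / 1000
= 4021.84 kN

4021.84


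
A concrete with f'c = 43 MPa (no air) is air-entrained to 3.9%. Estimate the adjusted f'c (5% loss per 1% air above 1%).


Strength loss = (3.9 - 1) * 5 = 14.5%
f'c = 43 * (1 - 14.5/100)
= 36.77 MPa

36.77
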